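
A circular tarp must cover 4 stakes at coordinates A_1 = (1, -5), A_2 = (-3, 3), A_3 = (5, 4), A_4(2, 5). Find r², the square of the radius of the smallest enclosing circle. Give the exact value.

The minimum enclosing circle of a finite set is fixed by two of the points (as a diameter) or three (as a circumcircle).
The minimum enclosing circle is determined by three boundary points: A_1, A_2, A_3.
Their circumcentre is (24/17, 7/34) with r² = 31525/1156.
The farthest remaining point A_4 is at distance² 26969/1156 ≤ 31525/1156.

31525/1156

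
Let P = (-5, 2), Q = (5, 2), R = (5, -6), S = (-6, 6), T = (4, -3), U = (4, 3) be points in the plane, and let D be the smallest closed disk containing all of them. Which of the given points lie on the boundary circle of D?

R, S

The farthest pair is R–S with squared distance 265. The circle on this segment as diameter has centre (-0.5, 0) and r² = 265/4 = 66.25.
Check P: distance² to centre = 24.25 ≤ 66.25, so it lies inside.
All remaining points lie in this disk, and no smaller disk contains both endpoints, so this is the minimum enclosing circle.
The points at distance exactly r from the centre are R, S — 2 points.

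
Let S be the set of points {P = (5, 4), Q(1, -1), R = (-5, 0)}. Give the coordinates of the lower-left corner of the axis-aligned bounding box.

(-5, -1)

x-range [-5, 5], y-range [-1, 4].
The lower-left corner is (-5, -1).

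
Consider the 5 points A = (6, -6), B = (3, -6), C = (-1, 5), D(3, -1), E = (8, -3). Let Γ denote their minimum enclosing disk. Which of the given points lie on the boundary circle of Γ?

The minimum enclosing circle of a finite set is fixed by two of the points (as a diameter) or three (as a circumcircle).
The farthest pair is A–C with squared distance 170. The circle on this segment as diameter has centre (2.5, -0.5) and r² = 170/4 = 42.5.
Check B: distance² to centre = 30.5 ≤ 42.5, so it lies inside.
All remaining points lie in this disk, and no smaller disk contains both endpoints, so this is the minimum enclosing circle.
The points at distance exactly r from the centre are A, C — 2 points.

A, C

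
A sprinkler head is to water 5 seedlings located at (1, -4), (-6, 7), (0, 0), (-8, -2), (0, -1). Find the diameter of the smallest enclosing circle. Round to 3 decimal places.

13.038

The farthest pair is (1, -4)–(-6, 7) with squared distance 170. The circle on this segment as diameter has centre (-2.5, 1.5) and r² = 170/4 = 42.5.
Check (0, 0): distance² to centre = 8.5 ≤ 42.5, so it lies inside.
All remaining points lie in this disk, and no smaller disk contains both endpoints, so this is the minimum enclosing circle.
Diameter = 2r = 2√(42.5) ≈ 13.038.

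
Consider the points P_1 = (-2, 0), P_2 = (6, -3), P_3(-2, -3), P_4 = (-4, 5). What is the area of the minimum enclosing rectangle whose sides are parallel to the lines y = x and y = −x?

72

In coordinates u = x + y, v = x − y the rectangle is axis-aligned; the map (x,y)→(u,v) scales areas by 2.
u-values: -2, 3, -5, 1; range = 3 − (-5) = 8.
v-values: -2, 9, 1, -9; range = 9 − (-9) = 18.
Area = (8 × 18) / 2 = 72.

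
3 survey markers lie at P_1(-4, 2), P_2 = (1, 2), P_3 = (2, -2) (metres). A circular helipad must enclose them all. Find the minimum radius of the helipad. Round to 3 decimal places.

3.606

Side lengths²: P_1P_2² = 25, P_1P_3² = 52, P_2P_3² = 17.
Since P_1P_3² = 52 ≥ 25 + 17 = 42, the angle opposite P_1P_3 is not acute, so the smallest enclosing circle has P_1P_3 as diameter.
Centre = midpoint of P_1P_3 = (-1, 0), r² = 52/4 = 13.
r = √13 ≈ 3.606.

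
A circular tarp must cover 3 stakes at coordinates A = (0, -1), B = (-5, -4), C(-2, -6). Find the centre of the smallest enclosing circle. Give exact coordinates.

(-83/38, -115/38)

Side lengths²: AB² = 34, AC² = 29, BC² = 13.
Since AB² = 34 < 29 + 13 = 42, the triangle is acute, so the smallest enclosing circle is the circumcircle.
Circumcentre = (-83/38, -115/38), r² = 6409/722.
Centre = (-83/38, -115/38).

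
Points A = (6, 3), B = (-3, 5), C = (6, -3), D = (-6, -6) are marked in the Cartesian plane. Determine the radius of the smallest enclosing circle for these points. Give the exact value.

7.5

A smallest enclosing disk is always determined by at most three of the input points on its boundary.
The farthest pair is A–D with squared distance 225. The circle on this segment as diameter has centre (0, -1.5) and r² = 225/4 = 56.25.
Check B: distance² to centre = 51.25 ≤ 56.25, so it lies inside.
All remaining points lie in this disk, and no smaller disk contains both endpoints, so this is the minimum enclosing circle.
r = √(56.25) = 7.5.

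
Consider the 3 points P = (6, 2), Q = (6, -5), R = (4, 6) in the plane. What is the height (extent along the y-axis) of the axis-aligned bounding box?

11

max y = 6, min y = -5, so height = 11.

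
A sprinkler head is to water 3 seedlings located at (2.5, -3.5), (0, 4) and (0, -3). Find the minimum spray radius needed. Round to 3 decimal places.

Call the three points A, B, C in the order given.
Side lengths²: AB² = 62.5, AC² = 6.5, BC² = 49.
Since AB² = 62.5 ≥ 49 + 6.5 = 55.5, the angle opposite AB is not acute, so the smallest enclosing circle has AB as diameter.
Centre = midpoint of AB = (1.25, 0.25), r² = 62.5/4 = 15.625.
r = √(15.625) ≈ 3.953.

3.953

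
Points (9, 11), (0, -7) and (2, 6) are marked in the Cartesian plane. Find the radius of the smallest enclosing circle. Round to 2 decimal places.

Call the three points A, B, C in the order given.
Side lengths²: AB² = 405, AC² = 74, BC² = 173.
Since AB² = 405 ≥ 173 + 74 = 247, the angle opposite AB is not acute, so the smallest enclosing circle has AB as diameter.
Centre = midpoint of AB = (4.5, 2), r² = 405/4 = 101.25.
r = √(101.25) ≈ 10.06.

10.06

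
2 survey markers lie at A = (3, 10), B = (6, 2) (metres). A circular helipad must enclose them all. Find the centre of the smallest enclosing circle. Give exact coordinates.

(4.5, 6)

The smallest circle enclosing two points has them as diameter endpoints.
Centre = midpoint = (4.5, 6); r² = |AB|²/4 = 73/4 = 18.25.
Centre = (4.5, 6).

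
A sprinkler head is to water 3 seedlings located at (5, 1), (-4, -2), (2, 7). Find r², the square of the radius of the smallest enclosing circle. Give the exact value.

2925/98

Call the three points A, B, C in the order given.
Side lengths²: AB² = 90, AC² = 45, BC² = 117.
Since BC² = 117 < 90 + 45 = 135, the triangle is acute, so the smallest enclosing circle is the circumcircle.
Circumcentre = (-5/14, 29/14), r² = 2925/98.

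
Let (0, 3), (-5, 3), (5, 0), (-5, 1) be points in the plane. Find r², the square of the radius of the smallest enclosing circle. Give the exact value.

27.25

The farthest pair is (-5, 3)–(5, 0) with squared distance 109. The circle on this segment as diameter has centre (0, 1.5) and r² = 109/4 = 27.25.
Check (0, 3): distance² to centre = 2.25 ≤ 27.25, so it lies inside.
All remaining points lie in this disk, and no smaller disk contains both endpoints, so this is the minimum enclosing circle.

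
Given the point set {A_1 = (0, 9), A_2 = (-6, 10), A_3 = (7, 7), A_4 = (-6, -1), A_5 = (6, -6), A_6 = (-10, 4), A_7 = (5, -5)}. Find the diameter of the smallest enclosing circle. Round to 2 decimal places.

A smallest enclosing disk is always determined by at most three of the input points on its boundary.
The minimum enclosing circle is determined by three boundary points: A_2, A_5, A_6.
Their circumcentre is (-4/17, 31/17) with r² = 28925/289.
The farthest remaining point A_3 is at distance² 22873/289 ≤ 28925/289.
Diameter = 2r = 2√(28925/289) ≈ 20.01.

20.01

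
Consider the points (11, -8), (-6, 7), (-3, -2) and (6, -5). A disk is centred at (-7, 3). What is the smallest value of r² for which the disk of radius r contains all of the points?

445

The required radius is the distance from (-7, 3) to the farthest point.
Squared distances: 445, 17, 41, 233.
Maximum is 445, attained at (11, -8).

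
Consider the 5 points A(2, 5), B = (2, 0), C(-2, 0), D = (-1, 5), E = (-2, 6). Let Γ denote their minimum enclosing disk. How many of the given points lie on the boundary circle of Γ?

The farthest pair is B–E with squared distance 52. The circle on this segment as diameter has centre (0, 3) and r² = 52/4 = 13.
Check A: distance² to centre = 8 ≤ 13, so it lies inside.
All remaining points lie in this disk, and no smaller disk contains both endpoints, so this is the minimum enclosing circle.
The points at distance exactly r from the centre are B, C, E — 3 points.

3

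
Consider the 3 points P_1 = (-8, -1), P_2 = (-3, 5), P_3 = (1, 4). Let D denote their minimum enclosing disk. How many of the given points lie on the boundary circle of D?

2

Side lengths²: P_1P_2² = 61, P_1P_3² = 106, P_2P_3² = 17.
Since P_1P_3² = 106 ≥ 61 + 17 = 78, the angle opposite P_1P_3 is not acute, so the smallest enclosing circle has P_1P_3 as diameter.
Centre = midpoint of P_1P_3 = (-3.5, 1.5), r² = 106/4 = 26.5.
The points at distance exactly r from the centre are P_1, P_3 — 2 points.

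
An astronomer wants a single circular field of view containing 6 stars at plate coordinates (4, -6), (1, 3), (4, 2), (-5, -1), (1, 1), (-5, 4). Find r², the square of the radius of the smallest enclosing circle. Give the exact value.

The farthest pair is (4, -6)–(-5, 4) with squared distance 181. The circle on this segment as diameter has centre (-0.5, -1) and r² = 181/4 = 45.25.
Check (1, 3): distance² to centre = 18.25 ≤ 45.25, so it lies inside.
All remaining points lie in this disk, and no smaller disk contains both endpoints, so this is the minimum enclosing circle.

45.25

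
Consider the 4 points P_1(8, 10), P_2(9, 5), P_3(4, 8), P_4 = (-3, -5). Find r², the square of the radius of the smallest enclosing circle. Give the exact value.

A smallest enclosing disk is always determined by at most three of the input points on its boundary.
The farthest pair is P_1–P_4 with squared distance 346. The circle on this segment as diameter has centre (2.5, 2.5) and r² = 346/4 = 86.5.
Check P_2: distance² to centre = 48.5 ≤ 86.5, so it lies inside.
All remaining points lie in this disk, and no smaller disk contains both endpoints, so this is the minimum enclosing circle.

86.5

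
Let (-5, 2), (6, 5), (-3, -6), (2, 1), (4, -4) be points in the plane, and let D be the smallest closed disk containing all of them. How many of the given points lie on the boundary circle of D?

2

By Welzl's lemma the MEC is supported by two points (diametrically opposite) or three points (on a circumcircle).
The farthest pair is (6, 5)–(-3, -6) with squared distance 202. The circle on this segment as diameter has centre (1.5, -0.5) and r² = 202/4 = 50.5.
Check (-5, 2): distance² to centre = 48.5 ≤ 50.5, so it lies inside.
All remaining points lie in this disk, and no smaller disk contains both endpoints, so this is the minimum enclosing circle.
The points at distance exactly r from the centre are (6, 5), (-3, -6) — 2 points.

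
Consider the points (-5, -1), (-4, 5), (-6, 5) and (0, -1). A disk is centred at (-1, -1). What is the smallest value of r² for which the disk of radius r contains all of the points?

The required radius is the distance from (-1, -1) to the farthest point.
Squared distances: 16, 45, 61, 1.
Maximum is 61, attained at (-6, 5).

61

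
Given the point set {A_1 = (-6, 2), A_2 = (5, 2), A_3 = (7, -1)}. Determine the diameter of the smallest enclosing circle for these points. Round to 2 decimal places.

Side lengths²: A_1A_2² = 121, A_1A_3² = 178, A_2A_3² = 13.
Since A_1A_3² = 178 ≥ 121 + 13 = 134, the angle opposite A_1A_3 is not acute, so the smallest enclosing circle has A_1A_3 as diameter.
Centre = midpoint of A_1A_3 = (0.5, 0.5), r² = 178/4 = 44.5.
Diameter = 2r = 2√(44.5) ≈ 13.34.

13.34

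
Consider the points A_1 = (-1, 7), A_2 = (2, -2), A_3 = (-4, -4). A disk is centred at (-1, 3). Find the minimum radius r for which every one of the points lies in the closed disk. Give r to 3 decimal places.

7.616

The required radius is the distance from (-1, 3) to the farthest point.
Squared distances: 16, 34, 58.
Maximum is 58, attained at A_3.
r = √58 ≈ 7.616.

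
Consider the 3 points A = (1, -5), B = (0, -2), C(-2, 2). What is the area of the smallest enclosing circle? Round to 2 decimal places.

45.55

Side lengths²: AB² = 10, AC² = 58, BC² = 20.
Since AC² = 58 ≥ 20 + 10 = 30, the angle opposite AC is not acute, so the smallest enclosing circle has AC as diameter.
Centre = midpoint of AC = (-0.5, -1.5), r² = 58/4 = 14.5.
Area = π·r² = π·14.5 ≈ 45.55.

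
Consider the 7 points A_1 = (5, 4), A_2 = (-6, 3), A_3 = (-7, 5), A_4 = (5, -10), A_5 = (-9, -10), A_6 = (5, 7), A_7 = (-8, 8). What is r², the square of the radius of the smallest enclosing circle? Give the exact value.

160225/1296

The minimum enclosing circle of a finite set is fixed by two of the points (as a diameter) or three (as a circumcircle).
The minimum enclosing circle is determined by three boundary points: A_4, A_5, A_7.
Their circumcentre is (-2, -49/36) with r² = 160225/1296.
The farthest remaining point A_6 is at distance² 154105/1296 ≤ 160225/1296.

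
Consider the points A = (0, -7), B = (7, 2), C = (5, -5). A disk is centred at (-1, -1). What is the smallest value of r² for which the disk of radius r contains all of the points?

The required radius is the distance from (-1, -1) to the farthest point.
Squared distances: 37, 73, 52.
Maximum is 73, attained at B.

73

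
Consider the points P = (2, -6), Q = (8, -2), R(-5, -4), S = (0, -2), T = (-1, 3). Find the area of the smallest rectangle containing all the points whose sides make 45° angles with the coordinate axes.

In coordinates u = x + y, v = x − y the rectangle is axis-aligned; the map (x,y)→(u,v) scales areas by 2.
u-values: -4, 6, -9, -2, 2; range = 6 − (-9) = 15.
v-values: 8, 10, -1, 2, -4; range = 10 − (-4) = 14.
Area = (15 × 14) / 2 = 105.

105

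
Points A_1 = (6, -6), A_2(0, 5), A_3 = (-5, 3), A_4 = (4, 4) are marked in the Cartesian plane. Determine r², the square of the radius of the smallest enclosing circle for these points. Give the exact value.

50.5

A smallest enclosing disk is always determined by at most three of the input points on its boundary.
The farthest pair is A_1–A_3 with squared distance 202. The circle on this segment as diameter has centre (0.5, -1.5) and r² = 202/4 = 50.5.
Check A_2: distance² to centre = 42.5 ≤ 50.5, so it lies inside.
All remaining points lie in this disk, and no smaller disk contains both endpoints, so this is the minimum enclosing circle.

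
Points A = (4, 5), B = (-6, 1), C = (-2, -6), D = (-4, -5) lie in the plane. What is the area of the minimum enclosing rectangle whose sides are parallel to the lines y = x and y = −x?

99

In coordinates u = x + y, v = x − y the rectangle is axis-aligned; the map (x,y)→(u,v) scales areas by 2.
u-values: 9, -5, -8, -9; range = 9 − (-9) = 18.
v-values: -1, -7, 4, 1; range = 4 − (-7) = 11.
Area = (18 × 11) / 2 = 99.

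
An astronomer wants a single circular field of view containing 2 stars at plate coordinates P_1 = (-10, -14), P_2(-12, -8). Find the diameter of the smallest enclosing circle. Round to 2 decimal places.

The smallest circle enclosing two points has them as diameter endpoints.
Centre = midpoint = (-11, -11); r² = |P_1P_2|²/4 = 40/4 = 10.
Diameter = 2r = 2√10 ≈ 6.32.

6.32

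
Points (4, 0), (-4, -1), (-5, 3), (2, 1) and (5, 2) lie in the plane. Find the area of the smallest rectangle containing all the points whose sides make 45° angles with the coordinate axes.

72

In coordinates u = x + y, v = x − y the rectangle is axis-aligned; the map (x,y)→(u,v) scales areas by 2.
u-values: 4, -5, -2, 3, 7; range = 7 − (-5) = 12.
v-values: 4, -3, -8, 1, 3; range = 4 − (-8) = 12.
Area = (12 × 12) / 2 = 72.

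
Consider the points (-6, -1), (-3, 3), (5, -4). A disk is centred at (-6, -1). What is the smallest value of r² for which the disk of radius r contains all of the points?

The required radius is the distance from (-6, -1) to the farthest point.
Squared distances: 0, 25, 130.
Maximum is 130, attained at (5, -4).

130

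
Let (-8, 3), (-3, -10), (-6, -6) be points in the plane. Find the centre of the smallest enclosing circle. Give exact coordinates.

(-5.5, -3.5)

Call the three points A, B, C in the order given.
Side lengths²: AB² = 194, AC² = 85, BC² = 25.
Since AB² = 194 ≥ 85 + 25 = 110, the angle opposite AB is not acute, so the smallest enclosing circle has AB as diameter.
Centre = midpoint of AB = (-5.5, -3.5), r² = 194/4 = 48.5.
Centre = (-5.5, -3.5).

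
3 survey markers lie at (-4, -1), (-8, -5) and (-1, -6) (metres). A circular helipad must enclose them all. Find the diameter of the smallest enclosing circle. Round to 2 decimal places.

Call the three points A, B, C in the order given.
Side lengths²: AB² = 32, AC² = 34, BC² = 50.
Since BC² = 50 < 34 + 32 = 66, the triangle is acute, so the smallest enclosing circle is the circumcircle.
Circumcentre = (-4.375, -4.625), r² = 13.28125.
Diameter = 2r = 2√(13.28125) ≈ 7.29.

7.29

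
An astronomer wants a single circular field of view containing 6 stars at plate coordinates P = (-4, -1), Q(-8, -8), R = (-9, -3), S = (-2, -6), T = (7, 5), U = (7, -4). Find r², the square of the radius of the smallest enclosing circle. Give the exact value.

98.5

By Welzl's lemma the MEC is supported by two points (diametrically opposite) or three points (on a circumcircle).
The farthest pair is Q–T with squared distance 394. The circle on this segment as diameter has centre (-0.5, -1.5) and r² = 394/4 = 98.5.
Check P: distance² to centre = 12.5 ≤ 98.5, so it lies inside.
All remaining points lie in this disk, and no smaller disk contains both endpoints, so this is the minimum enclosing circle.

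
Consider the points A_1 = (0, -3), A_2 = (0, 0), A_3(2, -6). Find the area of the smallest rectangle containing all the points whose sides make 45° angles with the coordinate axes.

16

In coordinates u = x + y, v = x − y the rectangle is axis-aligned; the map (x,y)→(u,v) scales areas by 2.
u-values: -3, 0, -4; range = 0 − (-4) = 4.
v-values: 3, 0, 8; range = 8 − 0 = 8.
Area = (4 × 8) / 2 = 16.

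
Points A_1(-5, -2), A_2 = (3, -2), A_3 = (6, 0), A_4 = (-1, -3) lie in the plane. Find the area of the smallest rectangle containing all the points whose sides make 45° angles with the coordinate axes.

In coordinates u = x + y, v = x − y the rectangle is axis-aligned; the map (x,y)→(u,v) scales areas by 2.
u-values: -7, 1, 6, -4; range = 6 − (-7) = 13.
v-values: -3, 5, 6, 2; range = 6 − (-3) = 9.
Area = (13 × 9) / 2 = 58.5.

58.5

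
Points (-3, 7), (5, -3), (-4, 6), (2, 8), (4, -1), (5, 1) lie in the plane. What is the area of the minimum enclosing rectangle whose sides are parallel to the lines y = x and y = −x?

In coordinates u = x + y, v = x − y the rectangle is axis-aligned; the map (x,y)→(u,v) scales areas by 2.
u-values: 4, 2, 2, 10, 3, 6; range = 10 − 2 = 8.
v-values: -10, 8, -10, -6, 5, 4; range = 8 − (-10) = 18.
Area = (8 × 18) / 2 = 72.

72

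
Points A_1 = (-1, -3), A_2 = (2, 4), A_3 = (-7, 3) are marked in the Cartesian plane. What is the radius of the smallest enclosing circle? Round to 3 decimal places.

4.876

Side lengths²: A_1A_2² = 58, A_1A_3² = 72, A_2A_3² = 82.
Since A_2A_3² = 82 < 72 + 58 = 130, the triangle is acute, so the smallest enclosing circle is the circumcircle.
Circumcentre = (-2.3, 1.7), r² = 23.78.
r = √(23.78) ≈ 4.876.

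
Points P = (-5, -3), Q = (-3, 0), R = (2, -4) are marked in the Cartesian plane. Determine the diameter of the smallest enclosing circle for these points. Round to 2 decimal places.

Side lengths²: PQ² = 13, PR² = 50, QR² = 41.
Since PR² = 50 < 41 + 13 = 54, the triangle is acute, so the smallest enclosing circle is the circumcircle.
Circumcentre = (-67/46, -147/46), r² = 13325/1058.
Diameter = 2r = 2√(13325/1058) ≈ 7.10.

7.10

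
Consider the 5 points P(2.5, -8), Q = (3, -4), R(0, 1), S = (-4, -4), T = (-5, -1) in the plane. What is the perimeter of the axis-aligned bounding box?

34

Width = max x − min x = 3 − (-5) = 8.
Height = max y − min y = 1 − (-8) = 9.
Perimeter = 2(8 + 9) = 34.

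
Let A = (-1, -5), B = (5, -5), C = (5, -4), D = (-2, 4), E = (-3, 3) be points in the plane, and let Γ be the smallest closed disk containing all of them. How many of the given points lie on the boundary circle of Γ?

3

A smallest enclosing disk is always determined by at most three of the input points on its boundary.
The farthest pair is B–D with squared distance 130. The circle on this segment as diameter has centre (1.5, -0.5) and r² = 130/4 = 32.5.
Check A: distance² to centre = 26.5 ≤ 32.5, so it lies inside.
All remaining points lie in this disk, and no smaller disk contains both endpoints, so this is the minimum enclosing circle.
The points at distance exactly r from the centre are B, D, E — 3 points.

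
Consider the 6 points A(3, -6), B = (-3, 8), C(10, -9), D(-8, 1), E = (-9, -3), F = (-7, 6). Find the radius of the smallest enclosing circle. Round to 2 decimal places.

The farthest pair is C–F with squared distance 514. The circle on this segment as diameter has centre (1.5, -1.5) and r² = 514/4 = 128.5.
Check A: distance² to centre = 22.5 ≤ 128.5, so it lies inside.
All remaining points lie in this disk, and no smaller disk contains both endpoints, so this is the minimum enclosing circle.
r = √(128.5) ≈ 11.34.

11.34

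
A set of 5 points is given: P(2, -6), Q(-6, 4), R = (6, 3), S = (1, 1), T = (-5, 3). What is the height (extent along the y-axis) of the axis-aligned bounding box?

max y = 4, min y = -6, so height = 10.

10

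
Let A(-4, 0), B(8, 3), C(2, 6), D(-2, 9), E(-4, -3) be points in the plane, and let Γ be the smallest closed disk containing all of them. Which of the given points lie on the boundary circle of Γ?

B, D, E

A smallest enclosing disk is always determined by at most three of the input points on its boundary.
The minimum enclosing circle is determined by three boundary points: B, D, E.
Their circumcentre is (9/11, 26/11) with r² = 6290/121.
The farthest remaining point A is at distance² 3485/121 ≤ 6290/121.
The points at distance exactly r from the centre are B, D, E — 3 points.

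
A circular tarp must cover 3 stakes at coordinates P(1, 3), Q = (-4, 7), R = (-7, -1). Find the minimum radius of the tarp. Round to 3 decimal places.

Side lengths²: PQ² = 41, PR² = 80, QR² = 73.
Since PR² = 80 < 73 + 41 = 114, the triangle is acute, so the smallest enclosing circle is the circumcircle.
Circumcentre = (-95/26, 30/13), r² = 14965/676.
r = √(14965/676) ≈ 4.705.

4.705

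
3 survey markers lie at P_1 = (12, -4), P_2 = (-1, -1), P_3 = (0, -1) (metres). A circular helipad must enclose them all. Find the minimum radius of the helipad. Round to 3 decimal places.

Side lengths²: P_1P_2² = 178, P_1P_3² = 153, P_2P_3² = 1.
Since P_1P_2² = 178 ≥ 153 + 1 = 154, the angle opposite P_1P_2 is not acute, so the smallest enclosing circle has P_1P_2 as diameter.
Centre = midpoint of P_1P_2 = (5.5, -2.5), r² = 178/4 = 44.5.
r = √(44.5) ≈ 6.671.

6.671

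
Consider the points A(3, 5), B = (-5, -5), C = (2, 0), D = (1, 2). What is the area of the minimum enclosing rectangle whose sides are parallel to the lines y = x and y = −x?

36

In coordinates u = x + y, v = x − y the rectangle is axis-aligned; the map (x,y)→(u,v) scales areas by 2.
u-values: 8, -10, 2, 3; range = 8 − (-10) = 18.
v-values: -2, 0, 2, -1; range = 2 − (-2) = 4.
Area = (18 × 4) / 2 = 36.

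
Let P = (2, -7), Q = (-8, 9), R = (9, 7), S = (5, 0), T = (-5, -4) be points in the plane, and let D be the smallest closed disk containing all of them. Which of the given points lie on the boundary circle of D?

P, Q, R

The minimum enclosing circle is determined by three boundary points: P, Q, R.
Their circumcentre is (-1/9, 101/36) with r² = 130385/1296.
The farthest remaining point T is at distance² 91001/1296 ≤ 130385/1296.
The points at distance exactly r from the centre are P, Q, R — 3 points.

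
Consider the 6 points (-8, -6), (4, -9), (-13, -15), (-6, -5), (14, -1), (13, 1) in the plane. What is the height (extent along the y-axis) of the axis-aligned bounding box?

max y = 1, min y = -15, so height = 16.

16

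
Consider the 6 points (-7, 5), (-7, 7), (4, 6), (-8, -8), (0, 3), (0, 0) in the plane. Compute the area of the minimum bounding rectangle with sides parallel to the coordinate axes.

180

x ranges over [-8, 4], width 12.
y ranges over [-8, 7], height 15.
Area = 12 × 15 = 180.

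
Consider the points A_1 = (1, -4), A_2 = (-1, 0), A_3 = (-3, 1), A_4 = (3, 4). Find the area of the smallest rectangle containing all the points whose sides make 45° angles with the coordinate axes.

In coordinates u = x + y, v = x − y the rectangle is axis-aligned; the map (x,y)→(u,v) scales areas by 2.
u-values: -3, -1, -2, 7; range = 7 − (-3) = 10.
v-values: 5, -1, -4, -1; range = 5 − (-4) = 9.
Area = (10 × 9) / 2 = 45.

45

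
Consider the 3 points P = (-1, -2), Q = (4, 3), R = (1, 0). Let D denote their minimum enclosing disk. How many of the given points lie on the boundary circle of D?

2

Side lengths²: PQ² = 50, PR² = 8, QR² = 18.
Since PQ² = 50 ≥ 18 + 8 = 26, the angle opposite PQ is not acute, so the smallest enclosing circle has PQ as diameter.
Centre = midpoint of PQ = (1.5, 0.5), r² = 50/4 = 12.5.
The points at distance exactly r from the centre are P, Q — 2 points.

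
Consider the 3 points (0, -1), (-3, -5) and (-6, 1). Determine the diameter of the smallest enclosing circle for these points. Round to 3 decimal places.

7.071

Call the three points A, B, C in the order given.
Side lengths²: AB² = 25, AC² = 40, BC² = 45.
Since BC² = 45 < 40 + 25 = 65, the triangle is acute, so the smallest enclosing circle is the circumcircle.
Circumcentre = (-3.5, -1.5), r² = 12.5.
Diameter = 2r = 2√(12.5) ≈ 7.071.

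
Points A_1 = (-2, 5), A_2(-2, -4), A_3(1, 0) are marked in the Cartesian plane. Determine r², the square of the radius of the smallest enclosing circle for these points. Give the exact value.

20.25

Side lengths²: A_1A_2² = 81, A_1A_3² = 34, A_2A_3² = 25.
Since A_1A_2² = 81 ≥ 34 + 25 = 59, the angle opposite A_1A_2 is not acute, so the smallest enclosing circle has A_1A_2 as diameter.
Centre = midpoint of A_1A_2 = (-2, 0.5), r² = 81/4 = 20.25.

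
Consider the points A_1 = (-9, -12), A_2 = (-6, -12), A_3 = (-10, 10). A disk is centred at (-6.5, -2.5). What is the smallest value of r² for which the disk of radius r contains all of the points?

The required radius is the distance from (-6.5, -2.5) to the farthest point.
Squared distances: 96.5, 90.5, 168.5.
Maximum is 168.5, attained at A_3.

168.5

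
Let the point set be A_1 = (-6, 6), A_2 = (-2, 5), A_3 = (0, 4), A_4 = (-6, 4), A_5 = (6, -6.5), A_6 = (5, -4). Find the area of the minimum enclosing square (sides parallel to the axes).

156.25

The bounding box has width 12 and height 12.5.
An axis-aligned square enclosing the set must have side ≥ max(width, height).
So the minimum side is max(12, 12.5) = 12.5.
Area = 12.5² = 156.25.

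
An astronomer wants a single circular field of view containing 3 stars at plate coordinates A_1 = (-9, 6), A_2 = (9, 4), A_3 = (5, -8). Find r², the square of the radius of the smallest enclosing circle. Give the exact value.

102.5

Side lengths²: A_1A_2² = 328, A_1A_3² = 392, A_2A_3² = 160.
Since A_1A_3² = 392 < 328 + 160 = 488, the triangle is acute, so the smallest enclosing circle is the circumcircle.
Circumcentre = (-0.5, 0.5), r² = 102.5.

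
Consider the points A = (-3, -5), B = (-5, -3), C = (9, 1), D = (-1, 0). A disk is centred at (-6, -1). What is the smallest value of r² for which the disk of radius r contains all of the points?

229

The required radius is the distance from (-6, -1) to the farthest point.
Squared distances: 25, 5, 229, 26.
Maximum is 229, attained at C.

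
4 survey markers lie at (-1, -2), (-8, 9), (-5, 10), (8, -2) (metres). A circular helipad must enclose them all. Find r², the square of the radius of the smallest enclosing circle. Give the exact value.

94.25

The minimum enclosing circle of a finite set is fixed by two of the points (as a diameter) or three (as a circumcircle).
The farthest pair is (-8, 9)–(8, -2) with squared distance 377. The circle on this segment as diameter has centre (0, 3.5) and r² = 377/4 = 94.25.
Check (-1, -2): distance² to centre = 31.25 ≤ 94.25, so it lies inside.
All remaining points lie in this disk, and no smaller disk contains both endpoints, so this is the minimum enclosing circle.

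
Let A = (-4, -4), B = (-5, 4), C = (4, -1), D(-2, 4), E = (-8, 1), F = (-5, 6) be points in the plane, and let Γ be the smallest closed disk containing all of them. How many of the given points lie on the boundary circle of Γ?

3

The minimum enclosing circle is determined by three boundary points: C, E, F.
Their circumcentre is (-62/33, 8/11) with r² = 40885/1089.
The farthest remaining point A is at distance² 29236/1089 ≤ 40885/1089.
The points at distance exactly r from the centre are C, E, F — 3 points.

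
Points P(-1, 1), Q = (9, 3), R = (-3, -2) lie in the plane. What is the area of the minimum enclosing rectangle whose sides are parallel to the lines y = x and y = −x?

In coordinates u = x + y, v = x − y the rectangle is axis-aligned; the map (x,y)→(u,v) scales areas by 2.
u-values: 0, 12, -5; range = 12 − (-5) = 17.
v-values: -2, 6, -1; range = 6 − (-2) = 8.
Area = (17 × 8) / 2 = 68.

68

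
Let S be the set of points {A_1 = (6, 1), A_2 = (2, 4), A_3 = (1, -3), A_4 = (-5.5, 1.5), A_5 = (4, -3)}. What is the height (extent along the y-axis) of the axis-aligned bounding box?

7

max y = 4, min y = -3, so height = 7.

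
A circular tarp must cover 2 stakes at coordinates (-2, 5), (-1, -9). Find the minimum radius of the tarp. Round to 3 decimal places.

The smallest circle enclosing two points has them as diameter endpoints.
Centre = midpoint = (-1.5, -2); r² = |(-2, 5)−(-1, -9)|²/4 = 197/4 = 49.25.
r = √(49.25) ≈ 7.018.

7.018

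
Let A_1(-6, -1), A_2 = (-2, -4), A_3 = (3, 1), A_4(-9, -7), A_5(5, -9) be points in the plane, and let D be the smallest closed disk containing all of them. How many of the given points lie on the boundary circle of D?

3

By Welzl's lemma the MEC is supported by two points (diametrically opposite) or three points (on a circumcircle).
The minimum enclosing circle is determined by three boundary points: A_3, A_4, A_5.
Their circumcentre is (-27/17, -87/17) with r² = 16900/289.
The farthest remaining point A_1 is at distance² 10525/289 ≤ 16900/289.
The points at distance exactly r from the centre are A_3, A_4, A_5 — 3 points.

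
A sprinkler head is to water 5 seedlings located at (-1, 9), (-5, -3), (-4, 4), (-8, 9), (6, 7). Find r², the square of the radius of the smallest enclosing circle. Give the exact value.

93925/1458

By Welzl's lemma the MEC is supported by two points (diametrically opposite) or three points (on a circumcircle).
The minimum enclosing circle is determined by three boundary points: (-5, -3), (-8, 9), (6, 7).
Their circumcentre is (-83/54, 229/54) with r² = 93925/1458.
The farthest remaining point (-1, 9) is at distance² 33445/1458 ≤ 93925/1458.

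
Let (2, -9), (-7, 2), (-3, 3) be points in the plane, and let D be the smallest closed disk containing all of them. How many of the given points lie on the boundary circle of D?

Call the three points A, B, C in the order given.
Side lengths²: AB² = 202, AC² = 169, BC² = 17.
Since AB² = 202 ≥ 169 + 17 = 186, the angle opposite AB is not acute, so the smallest enclosing circle has AB as diameter.
Centre = midpoint of AB = (-2.5, -3.5), r² = 202/4 = 50.5.
The points at distance exactly r from the centre are (2, -9), (-7, 2) — 2 points.

2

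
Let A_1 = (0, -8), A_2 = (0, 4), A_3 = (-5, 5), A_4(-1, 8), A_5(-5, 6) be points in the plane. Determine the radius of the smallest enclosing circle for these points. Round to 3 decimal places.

By Welzl's lemma the MEC is supported by two points (diametrically opposite) or three points (on a circumcircle).
The farthest pair is A_1–A_4 with squared distance 257. The circle on this segment as diameter has centre (-0.5, 0) and r² = 257/4 = 64.25.
Check A_2: distance² to centre = 16.25 ≤ 64.25, so it lies inside.
All remaining points lie in this disk, and no smaller disk contains both endpoints, so this is the minimum enclosing circle.
r = √(64.25) ≈ 8.016.

8.016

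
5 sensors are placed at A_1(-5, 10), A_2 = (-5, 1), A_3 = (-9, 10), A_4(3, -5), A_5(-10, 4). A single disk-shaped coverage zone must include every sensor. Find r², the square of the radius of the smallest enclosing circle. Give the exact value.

By Welzl's lemma the MEC is supported by two points (diametrically opposite) or three points (on a circumcircle).
The farthest pair is A_3–A_4 with squared distance 369. The circle on this segment as diameter has centre (-3, 2.5) and r² = 369/4 = 92.25.
Check A_1: distance² to centre = 60.25 ≤ 92.25, so it lies inside.
All remaining points lie in this disk, and no smaller disk contains both endpoints, so this is the minimum enclosing circle.

92.25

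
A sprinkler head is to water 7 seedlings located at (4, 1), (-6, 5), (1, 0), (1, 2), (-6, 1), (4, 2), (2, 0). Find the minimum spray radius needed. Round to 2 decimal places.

The minimum enclosing circle of a finite set is fixed by two of the points (as a diameter) or three (as a circumcircle).
The farthest pair is (4, 1)–(-6, 5) with squared distance 116. The circle on this segment as diameter has centre (-1, 3) and r² = 116/4 = 29.
Check (1, 0): distance² to centre = 13 ≤ 29, so it lies inside.
All remaining points lie in this disk, and no smaller disk contains both endpoints, so this is the minimum enclosing circle.
r = √29 ≈ 5.39.

5.39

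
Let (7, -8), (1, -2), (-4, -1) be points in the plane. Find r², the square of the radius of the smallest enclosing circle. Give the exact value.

Call the three points A, B, C in the order given.
Side lengths²: AB² = 72, AC² = 170, BC² = 26.
Since AC² = 170 ≥ 72 + 26 = 98, the angle opposite AC is not acute, so the smallest enclosing circle has AC as diameter.
Centre = midpoint of AC = (1.5, -4.5), r² = 170/4 = 42.5.

42.5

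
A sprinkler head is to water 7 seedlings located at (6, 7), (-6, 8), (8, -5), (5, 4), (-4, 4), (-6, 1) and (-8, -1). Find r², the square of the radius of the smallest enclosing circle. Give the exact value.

91.25

The minimum enclosing circle of a finite set is fixed by two of the points (as a diameter) or three (as a circumcircle).
The farthest pair is (-6, 8)–(8, -5) with squared distance 365. The circle on this segment as diameter has centre (1, 1.5) and r² = 365/4 = 91.25.
Check (6, 7): distance² to centre = 55.25 ≤ 91.25, so it lies inside.
All remaining points lie in this disk, and no smaller disk contains both endpoints, so this is the minimum enclosing circle.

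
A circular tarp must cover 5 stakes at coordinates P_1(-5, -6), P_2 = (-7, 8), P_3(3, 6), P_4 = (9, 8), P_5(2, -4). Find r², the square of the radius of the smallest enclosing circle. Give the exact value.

100

The minimum enclosing circle of a finite set is fixed by two of the points (as a diameter) or three (as a circumcircle).
The minimum enclosing circle is determined by three boundary points: P_1, P_2, P_4.
Their circumcentre is (1, 2) with r² = 100.
The farthest remaining point P_5 is at distance² 37 ≤ 100.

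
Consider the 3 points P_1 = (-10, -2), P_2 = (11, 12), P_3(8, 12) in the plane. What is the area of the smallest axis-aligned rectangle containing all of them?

294

x ranges over [-10, 11], width 21.
y ranges over [-2, 12], height 14.
Area = 21 × 14 = 294.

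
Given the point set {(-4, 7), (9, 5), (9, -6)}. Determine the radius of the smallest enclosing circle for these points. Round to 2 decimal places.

Call the three points A, B, C in the order given.
Side lengths²: AB² = 173, AC² = 338, BC² = 121.
Since AC² = 338 ≥ 173 + 121 = 294, the angle opposite AC is not acute, so the smallest enclosing circle has AC as diameter.
Centre = midpoint of AC = (2.5, 0.5), r² = 338/4 = 84.5.
r = √(84.5) ≈ 9.19.

9.19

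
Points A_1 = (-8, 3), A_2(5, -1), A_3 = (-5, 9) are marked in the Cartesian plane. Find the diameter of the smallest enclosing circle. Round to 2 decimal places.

Side lengths²: A_1A_2² = 185, A_1A_3² = 45, A_2A_3² = 200.
Since A_2A_3² = 200 < 185 + 45 = 230, the triangle is acute, so the smallest enclosing circle is the circumcircle.
Circumcentre = (-5/6, 19/6), r² = 925/18.
Diameter = 2r = 2√(925/18) ≈ 14.34.

14.34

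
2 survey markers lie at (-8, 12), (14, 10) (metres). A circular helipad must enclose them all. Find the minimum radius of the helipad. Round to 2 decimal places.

11.05

The smallest circle enclosing two points has them as diameter endpoints.
Centre = midpoint = (3, 11); r² = |(-8, 12)−(14, 10)|²/4 = 488/4 = 122.
r = √122 ≈ 11.05.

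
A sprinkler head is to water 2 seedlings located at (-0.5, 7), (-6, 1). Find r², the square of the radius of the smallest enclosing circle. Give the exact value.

16.5625

The smallest circle enclosing two points has them as diameter endpoints.
Centre = midpoint = (-3.25, 4); r² = |(-0.5, 7)−(-6, 1)|²/4 = 66.25/4 = 16.5625.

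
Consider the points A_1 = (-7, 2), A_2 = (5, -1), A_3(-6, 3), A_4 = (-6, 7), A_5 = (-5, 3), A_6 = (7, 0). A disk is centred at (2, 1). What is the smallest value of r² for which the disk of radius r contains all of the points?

100

The required radius is the distance from (2, 1) to the farthest point.
Squared distances: 82, 13, 68, 100, 53, 26.
Maximum is 100, attained at A_4.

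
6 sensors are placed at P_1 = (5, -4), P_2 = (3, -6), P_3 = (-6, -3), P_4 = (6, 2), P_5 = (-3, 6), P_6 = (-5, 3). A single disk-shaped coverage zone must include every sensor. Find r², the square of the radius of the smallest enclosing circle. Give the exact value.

The farthest pair is P_2–P_5 with squared distance 180. The circle on this segment as diameter has centre (0, 0) and r² = 180/4 = 45.
Check P_1: distance² to centre = 41 ≤ 45, so it lies inside.
All remaining points lie in this disk, and no smaller disk contains both endpoints, so this is the minimum enclosing circle.

45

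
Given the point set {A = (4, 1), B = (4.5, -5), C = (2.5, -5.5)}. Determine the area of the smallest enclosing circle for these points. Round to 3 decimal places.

Side lengths²: AB² = 36.25, AC² = 44.5, BC² = 4.25.
Since AC² = 44.5 ≥ 36.25 + 4.25 = 40.5, the angle opposite AC is not acute, so the smallest enclosing circle has AC as diameter.
Centre = midpoint of AC = (3.25, -2.25), r² = 44.5/4 = 11.125.
Area = π·r² = π·11.125 ≈ 34.950.

34.950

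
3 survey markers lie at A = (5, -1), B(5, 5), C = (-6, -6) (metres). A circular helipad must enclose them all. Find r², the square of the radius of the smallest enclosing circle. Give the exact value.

60.5

Side lengths²: AB² = 36, AC² = 146, BC² = 242.
Since BC² = 242 ≥ 146 + 36 = 182, the angle opposite BC is not acute, so the smallest enclosing circle has BC as diameter.
Centre = midpoint of BC = (-0.5, -0.5), r² = 242/4 = 60.5.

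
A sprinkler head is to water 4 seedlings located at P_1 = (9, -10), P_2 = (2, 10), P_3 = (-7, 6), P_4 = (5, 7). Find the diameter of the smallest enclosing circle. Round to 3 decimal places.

22.703

A smallest enclosing disk is always determined by at most three of the input points on its boundary.
The minimum enclosing circle is determined by three boundary points: P_1, P_2, P_3.
Their circumcentre is (43/26, -35/26) with r² = 43553/338.
The farthest remaining point P_4 is at distance² 27329/338 ≤ 43553/338.
Diameter = 2r = 2√(43553/338) ≈ 22.703.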